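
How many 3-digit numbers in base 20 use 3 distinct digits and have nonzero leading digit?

First digit: 19 (nonzero). Second: 19 (not first). Third: 18, etc.
Total: 19 x 19 x 18.

Final answer: 6498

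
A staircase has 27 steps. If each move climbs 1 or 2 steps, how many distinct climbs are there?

Let f(n) count the ways. The last step is size 1 or 2, so f(n) = f(n-1) + f(n-2) with f(1)=1, f(2)=2.
Computing successive values: f(1)=1, f(2)=2, f(3)=3, f(4)=5, f(5)=8, f(6)=13, f(7)=21, f(8)=34, f(9)=55, f(10)=89, f(11)=144, f(12)=233, f(13)=377, f(14)=610, f(15)=987, f(16)=1597, f(17)=2584, f(18)=4181, f(19)=6765, f(20)=10946, f(21)=17711, f(22)=28657, f(23)=46368, f(24)=75025, f(25)=121393, f(26)=196418, f(27)=317811.

Final answer: 317811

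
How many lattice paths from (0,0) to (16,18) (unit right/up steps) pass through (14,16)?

Paths (0,0)->(14,16): C(30,16) = 145422675.
Paths (14,16)->(16,18): C(4,2) = 6.
By multiplication principle: 145422675 x 6.

Final answer: 872536050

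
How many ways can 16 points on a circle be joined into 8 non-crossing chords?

The structures are counted by the Catalan number C_n. Here n = 16/2 = 8.
C_n = C(2n,n) - C(2n,n+1), so C_{8} = C(16,8) - C(16,9) = 12870 - 11440.

Final answer: C_{8} = 1430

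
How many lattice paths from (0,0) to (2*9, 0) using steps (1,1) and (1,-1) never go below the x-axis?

Total monotonic paths to (9,9): C(18,9) = 48620.
By the reflection principle, paths that go above the diagonal number C(18,10) = 43758.
Valid Dyck paths: 48620 - 43758.
(This is the Catalan number C_{9}.)

Final answer: C_{9} = 4862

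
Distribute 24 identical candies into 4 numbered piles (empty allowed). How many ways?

Stars and bars: C(n+k-1, k-1) = C(27,3).

Final answer: C(27,3) = 2925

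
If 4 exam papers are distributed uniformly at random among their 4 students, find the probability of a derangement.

Derangements satisfy D(n) = (n-1)(D(n-1) + D(n-2)), starting from D(0)=1, D(1)=0.
Building up: D(2)=1, D(3)=2, D(4)=9.
Total arrangements: 4! = 24.
Probability = D(4)/4! = 3/8.

Final answer: D(4)/4! = 9/24 = 0.375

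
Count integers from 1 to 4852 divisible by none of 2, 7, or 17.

|div by 2|=2426, |div by 7|=693, |div by 17|=285.
|div by 2&7|=346, |div by 2&17|=142, |div by 7&17|=40, |div by all|=20.
By inclusion-exclusion, divisible by at least one: 2426+693+285-346-142-40+20 = 2896.
Not divisible by any: 4852 - 2896.

Final answer: 1956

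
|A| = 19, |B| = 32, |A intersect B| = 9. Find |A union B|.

|A union B| = |A| + |B| - |A intersect B| = 19 + 32 - 9.

Final answer: 42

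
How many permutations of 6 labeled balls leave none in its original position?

Use the recurrence D(n) = (n-1)(D(n-1) + D(n-2)) with D(0)=1, D(1)=0.
D(2) = 1 x (0 + 1) = 1
D(3) = 2 x (1 + 0) = 2
D(4) = 3 x (2 + 1) = 9
D(5) = 4 x (9 + 2) = 44
D(6) = 5 x (D(5) + D(4)) = 5 x (44 + 9)

Final answer: D(6) = 265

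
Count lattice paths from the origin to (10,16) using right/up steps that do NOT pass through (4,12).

Total paths to (10,16): C(26,16) = 5311735.
Paths through (4,12): C(16,12) x C(10,4) = 382200.
Avoiding (4,12): 5311735 - 382200.

Final answer: 4929535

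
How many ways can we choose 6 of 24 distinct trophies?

C(24,6) = 24!/(6! x (24-6)!).

Final answer: C(24,6) = 134596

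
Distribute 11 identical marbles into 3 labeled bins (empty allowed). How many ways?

Stars and bars: C(n+k-1, k-1) = C(13,2).

Final answer: C(13,2) = 78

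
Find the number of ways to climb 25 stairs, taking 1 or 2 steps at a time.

Condition on the final move: it is a 1-step (f(n-1) ways to get there) or a 2-step (f(n-2) ways), so f(n) = f(n-1) + f(n-2), with f(1)=1, f(2)=2.
Iterating the recurrence: f(1)=1, f(2)=2, f(3)=3, f(4)=5, f(5)=8, f(6)=13, f(7)=21, f(8)=34, f(9)=55, f(10)=89, f(11)=144, f(12)=233, f(13)=377, f(14)=610, f(15)=987, f(16)=1597, f(17)=2584, f(18)=4181, f(19)=6765, f(20)=10946, f(21)=17711, f(22)=28657, f(23)=46368, f(24)=75025, f(25)=121393.

Final answer: 121393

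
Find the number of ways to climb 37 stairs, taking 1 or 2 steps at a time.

Let f(n) be the number of climbs. Removing the last move (1 or 2 steps) gives f(n) = f(n-1) + f(n-2); base cases f(1)=1, f(2)=2.
Computing successive values: f(1)=1, f(2)=2, f(3)=3, f(4)=5, f(5)=8, f(6)=13, f(7)=21, f(8)=34, f(9)=55, f(10)=89, f(11)=144, f(12)=233, f(13)=377, f(14)=610, f(15)=987, f(16)=1597, f(17)=2584, f(18)=4181, f(19)=6765, f(20)=10946, f(21)=17711, f(22)=28657, f(23)=46368, f(24)=75025, f(25)=121393, f(26)=196418, f(27)=317811, f(28)=514229, f(29)=832040, f(30)=1346269, f(31)=2178309, f(32)=3524578, f(33)=5702887, f(34)=9227465, f(35)=14930352, f(36)=24157817, f(37)=39088169.

Final answer: 39088169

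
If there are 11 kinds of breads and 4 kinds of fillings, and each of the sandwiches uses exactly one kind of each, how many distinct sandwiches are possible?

By the multiplication principle: 11 x 4.

Final answer: 44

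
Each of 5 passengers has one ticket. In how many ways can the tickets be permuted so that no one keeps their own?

Use the recurrence D(n) = (n-1)(D(n-1) + D(n-2)) with D(0)=1, D(1)=0.
D(2) = 1 x (0 + 1) = 1
D(3) = 2 x (1 + 0) = 2
D(4) = 3 x (2 + 1) = 9
D(5) = 4 x (D(4) + D(3)) = 4 x (9 + 2)

Final answer: D(5) = 44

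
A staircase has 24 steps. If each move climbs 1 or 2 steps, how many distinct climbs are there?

Condition on the final move: it is a 1-step (f(n-1) ways to get there) or a 2-step (f(n-2) ways), so f(n) = f(n-1) + f(n-2), with f(1)=1, f(2)=2.
Building up term by term: f(1)=1, f(2)=2, f(3)=3, f(4)=5, f(5)=8, f(6)=13, f(7)=21, f(8)=34, f(9)=55, f(10)=89, f(11)=144, f(12)=233, f(13)=377, f(14)=610, f(15)=987, f(16)=1597, f(17)=2584, f(18)=4181, f(19)=6765, f(20)=10946, f(21)=17711, f(22)=28657, f(23)=46368, f(24)=75025.

Final answer: 75025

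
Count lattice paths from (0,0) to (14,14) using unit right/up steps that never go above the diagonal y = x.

Total monotonic paths to (14,14): C(28,14) = 40116600.
A path is bad iff it touches y = x + 1; reflecting its initial segment maps bad paths bijectively onto all paths to (13,15), of which there are C(28,15) = 37442160.
Valid Dyck paths: 40116600 - 37442160.
(These counts are the Catalan numbers.)

Final answer: C_{14} = 2674440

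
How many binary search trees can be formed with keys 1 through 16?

This is a standard Catalan-number count: the answer is C_n. Here n = 16.
C_n = (2n)!/(n!(n+1)!), so C_{16} = 32!/(16! x 17!) = C(32,16)/17 = 601080390/17.

Final answer: C_{16} = 35357670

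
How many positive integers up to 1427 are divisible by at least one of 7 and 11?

Multiples of 7: 203. Multiples of 11: 129. Of both (lcm=77): 18.
By inclusion-exclusion: 203 + 129 - 18.

Final answer: 314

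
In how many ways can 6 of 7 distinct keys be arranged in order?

P(7,6) = 7!/(7-6)! = 7!/1!.

Final answer: P(7,6) = 5040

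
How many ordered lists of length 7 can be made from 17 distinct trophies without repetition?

P(17,7) = 17!/(17-7)! = 17!/10!.

Final answer: P(17,7) = 98017920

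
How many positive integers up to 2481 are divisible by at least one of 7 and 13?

Multiples of 7: 354. Multiples of 13: 190. Of both (lcm=91): 27.
By inclusion-exclusion: 354 + 190 - 27.

Final answer: 517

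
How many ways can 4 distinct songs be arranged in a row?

The number of ways to arrange 4 distinct objects is 4!.

Final answer: 4! = 24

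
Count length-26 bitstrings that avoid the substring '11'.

A valid string ends in 0 (append to any length-(n-1) valid string) or in 01 (append to any length-(n-2) valid string), so a(n) = a(n-1) + a(n-2) with a(1)=2, a(2)=3.
Iterating the recurrence: a(1)=2, a(2)=3, a(3)=5, a(4)=8, a(5)=13, a(6)=21, a(7)=34, a(8)=55, a(9)=89, a(10)=144, a(11)=233, a(12)=377, a(13)=610, a(14)=987, a(15)=1597, a(16)=2584, a(17)=4181, a(18)=6765, a(19)=10946, a(20)=17711, a(21)=28657, a(22)=46368, a(23)=75025, a(24)=121393, a(25)=196418, a(26)=317811.

Final answer: 317811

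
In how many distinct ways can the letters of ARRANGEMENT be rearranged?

Letters (A:2, E:2, G:1, M:1, N:2, R:2, T:1). Total letters: 11.
Permutations = 11!/(2! x 2! x 2! x 2!).

Final answer: 2494800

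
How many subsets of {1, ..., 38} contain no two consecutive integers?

Condition on whether n belongs to the subset: if not, any valid subset of {1, ..., n-1} works (a(n-1)); if so, n-1 is excluded and the rest is a valid subset of {1, ..., n-2} (a(n-2)). Hence a(n) = a(n-1) + a(n-2), a(1)=2, a(2)=3.
Iterating the recurrence: a(1)=2, a(2)=3, a(3)=5, a(4)=8, a(5)=13, a(6)=21, a(7)=34, a(8)=55, a(9)=89, a(10)=144, a(11)=233, a(12)=377, a(13)=610, a(14)=987, a(15)=1597, a(16)=2584, a(17)=4181, a(18)=6765, a(19)=10946, a(20)=17711, a(21)=28657, a(22)=46368, a(23)=75025, a(24)=121393, a(25)=196418, a(26)=317811, a(27)=514229, a(28)=832040, a(29)=1346269, a(30)=2178309, a(31)=3524578, a(32)=5702887, a(33)=9227465, a(34)=14930352, a(35)=24157817, a(36)=39088169, a(37)=63245986, a(38)=102334155.

Final answer: 102334155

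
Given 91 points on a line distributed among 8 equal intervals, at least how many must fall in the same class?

By pigeonhole with 91 objects and 8 categories: ceiling(91/8).

Final answer: 12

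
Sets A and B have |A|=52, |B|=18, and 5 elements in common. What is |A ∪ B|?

|A union B| = |A| + |B| - |A intersect B| = 52 + 18 - 5.

Final answer: 65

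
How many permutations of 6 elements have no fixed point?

Derangements satisfy D(n) = (n-1)(D(n-1) + D(n-2)), starting from D(0)=1, D(1)=0.
Building up: D(2)=1, D(3)=2, D(4)=9, D(5)=44.
D(6) = 5 x (D(5) + D(4)) = 5 x (44 + 9).

Final answer: D(6) = 265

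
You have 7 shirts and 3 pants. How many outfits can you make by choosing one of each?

By the multiplication principle: 7 x 3.

Final answer: 21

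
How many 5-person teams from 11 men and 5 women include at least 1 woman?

Sum over valid woman counts:
C(5,1)C(11,4) = 1650
C(5,2)C(11,3) = 1650
C(5,3)C(11,2) = 550
C(5,4)C(11,1) = 55
C(5,5)C(11,0) = 1
Total: 1650 + 1650 + 550 + 55 + 1.

Final answer: 3906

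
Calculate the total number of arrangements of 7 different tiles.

The number of ways to arrange 7 distinct objects is 7!.

Final answer: 7! = 5040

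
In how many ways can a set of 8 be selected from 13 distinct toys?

C(13,8) = 13!/(8! x 5!).

Final answer: \binom{13}{8} = 1287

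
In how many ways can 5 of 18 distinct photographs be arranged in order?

P(18,5) = 18!/(18-5)! = 18!/13!.

Final answer: P(18,5) = 1028160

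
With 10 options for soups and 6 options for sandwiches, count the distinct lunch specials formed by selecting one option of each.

By the multiplication principle: 10 x 6.

Final answer: 60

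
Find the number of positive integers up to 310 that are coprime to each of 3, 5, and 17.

|div by 3|=103, |div by 5|=62, |div by 17|=18.
|div by 3&5|=20, |div by 3&17|=6, |div by 5&17|=3, |div by all|=1.
By inclusion-exclusion, divisible by at least one: 103+62+18-20-6-3+1 = 155.
Not divisible by any: 310 - 155.

Final answer: 155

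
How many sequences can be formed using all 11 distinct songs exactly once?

The number of ways to arrange 11 distinct objects is 11!.

Final answer: 11! = 39916800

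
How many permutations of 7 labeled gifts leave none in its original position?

D(n) = (n-1)(D(n-1) + D(n-2)), D(0)=1, D(1)=0.
D(2) = 1 x (0 + 1) = 1
D(3) = 2 x (1 + 0) = 2
D(4) = 3 x (2 + 1) = 9
D(5) = 4 x (9 + 2) = 44
D(6) = 5 x (44 + 9) = 265
D(7) = 6 x (D(6) + D(5)) = 6 x (265 + 44)

Final answer: D(7) = 1854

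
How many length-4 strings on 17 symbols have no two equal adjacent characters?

Let g(n) count such strings. g(1) = 17, and each valid string of length n-1 extends in 16 ways (any symbol but the last), so g(n) = 16 g(n-1).
Total: g(4) = 17 x 16^3.

Final answer: 17 x 16^{3} = 69632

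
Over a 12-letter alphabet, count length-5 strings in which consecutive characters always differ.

Let g(n) count such strings. g(1) = 12, and each valid string of length n-1 extends in 11 ways (any symbol but the last), so g(n) = 11 g(n-1).
Total: g(5) = 12 x 11^4.

Final answer: 12 x 11^{4} = 175692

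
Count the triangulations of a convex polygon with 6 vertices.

This is a standard Catalan-number count: the answer is C_n. Here n = 6 - 2 = 4.
Using C_0 = 1 and C_(k+1) = C_k x 2(2k+1)/(k+2), build up term by term: C_1=1, C_2=2, C_3=5, C_4=14.

Final answer: C_{4} = 14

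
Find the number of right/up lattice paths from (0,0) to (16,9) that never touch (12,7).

Total paths to (16,9): C(25,9) = 2042975.
Paths through (12,7): C(19,7) x C(6,2) = 755820.
Avoiding (12,7): 2042975 - 755820.

Final answer: 1287155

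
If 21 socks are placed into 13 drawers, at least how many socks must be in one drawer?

By the pigeonhole principle: ceiling(21/13).

Final answer: 2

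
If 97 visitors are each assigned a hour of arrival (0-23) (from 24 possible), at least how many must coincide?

There are 24 possible values for hour of arrival (0-23). With 97 visitors and 24 categories, by pigeonhole: ceiling(97/24).

Final answer: 5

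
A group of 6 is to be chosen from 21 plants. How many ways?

C(21,6) = 21!/(6! x 15!).

Final answer: \binom{21}{6} = 54264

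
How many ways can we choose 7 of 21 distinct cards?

C(21,7) = 21!/(7! x (21-7)!).

Final answer: C(21,7) = 116280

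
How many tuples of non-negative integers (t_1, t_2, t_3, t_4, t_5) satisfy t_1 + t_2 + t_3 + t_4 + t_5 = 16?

Stars and bars with 16 stars and 4 bars:
C(16+5-1, 5-1) = C(20,4).

Final answer: C(20,4) = 4845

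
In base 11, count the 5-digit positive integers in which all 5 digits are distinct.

First digit: 10 (nonzero). Second: 10 (not first). Third: 9, etc.
Total: 10 x 10 x 9 x 8 x 7.

Final answer: 50400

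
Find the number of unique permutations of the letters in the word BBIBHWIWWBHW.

Letters (B:4, H:2, I:2, W:4). Total letters: 12.
Permutations = 12!/(4! x 4! x 2! x 2!).

Final answer: 207900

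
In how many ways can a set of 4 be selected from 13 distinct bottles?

C(13,4) = 13!/(4! x (13-4)!).

Final answer: C(13,4) = 715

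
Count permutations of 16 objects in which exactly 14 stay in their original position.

Choose which 14 elements are fixed: C(16,14) = 120.
Derange the remaining 2 using D(j) = (j-1)(D(j-1) + D(j-2)), D(0)=1, D(1)=0: D(2)=1.
Total: 120 x 1.

Final answer: C(16,14) D(2) = 120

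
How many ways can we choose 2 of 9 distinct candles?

C(9,2) = 9!/(2! x (9-2)!).

Final answer: C(9,2) = 36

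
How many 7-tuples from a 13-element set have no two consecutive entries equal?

First character: 13 choices. Each subsequent: 12 choices (must differ from the previous one).
Total: 13 x 12^6.

Final answer: 13 x 12^{6} = 38817792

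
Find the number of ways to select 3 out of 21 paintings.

C(21,3) = 21!/(3! x (21-3)!).

Final answer: C(21,3) = 1330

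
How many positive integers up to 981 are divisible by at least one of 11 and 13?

Multiples of 11: 89. Multiples of 13: 75. Of both (lcm=143): 6.
By inclusion-exclusion: 89 + 75 - 6.

Final answer: 158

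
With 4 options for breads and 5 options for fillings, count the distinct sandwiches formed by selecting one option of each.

By the multiplication principle: 4 x 5.

Final answer: 20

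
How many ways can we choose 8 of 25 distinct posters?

C(25,8) = 25!/(8! x 17!).

Final answer: \binom{25}{8} = 1081575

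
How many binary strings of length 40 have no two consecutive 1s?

Let a(n) count valid strings. If the last bit is 0 the prefix is any valid string of length n-1; if it is 1 the string must end in 01 with a valid prefix of length n-2. So a(n) = a(n-1) + a(n-2), a(1)=2, a(2)=3.
Computing successive values: a(1)=2, a(2)=3, a(3)=5, a(4)=8, a(5)=13, a(6)=21, a(7)=34, a(8)=55, a(9)=89, a(10)=144, a(11)=233, a(12)=377, a(13)=610, a(14)=987, a(15)=1597, a(16)=2584, a(17)=4181, a(18)=6765, a(19)=10946, a(20)=17711, a(21)=28657, a(22)=46368, a(23)=75025, a(24)=121393, a(25)=196418, a(26)=317811, a(27)=514229, a(28)=832040, a(29)=1346269, a(30)=2178309, a(31)=3524578, a(32)=5702887, a(33)=9227465, a(34)=14930352, a(35)=24157817, a(36)=39088169, a(37)=63245986, a(38)=102334155, a(39)=165580141, a(40)=267914296.

Final answer: 267914296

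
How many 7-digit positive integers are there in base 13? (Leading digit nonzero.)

These are the integers in [13^6, 13^7), so the count is 13^7 - 13^6 = 12 x 13^6.

Final answer: 57921708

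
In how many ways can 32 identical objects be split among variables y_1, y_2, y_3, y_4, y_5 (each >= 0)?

Stars and bars with 32 stars and 4 bars:
C(32+5-1, 5-1) = C(36,4).

Final answer: C(36,4) = 58905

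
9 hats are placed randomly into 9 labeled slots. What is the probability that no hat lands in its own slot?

D(n) = (n-1)(D(n-1) + D(n-2)), D(0)=1, D(1)=0.
Building up: D(2)=1, D(3)=2, D(4)=9, D(5)=44, D(6)=265, D(7)=1854, D(8)=14833, D(9)=133496.
Total arrangements: 9! = 362880.
Probability = D(9)/9! = 16687/45360.

Final answer: D(9)/9! = 133496/362880 = 0.367879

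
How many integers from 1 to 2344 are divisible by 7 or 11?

Multiples of 7: 334. Multiples of 11: 213. Of both (lcm=77): 30.
By inclusion-exclusion: 334 + 213 - 30.

Final answer: 517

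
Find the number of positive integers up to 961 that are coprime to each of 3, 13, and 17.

|div by 3|=320, |div by 13|=73, |div by 17|=56.
|div by 3&13|=24, |div by 3&17|=18, |div by 13&17|=4, |div by all|=1.
By inclusion-exclusion, divisible by at least one: 320+73+56-24-18-4+1 = 404.
Not divisible by any: 961 - 404.

Final answer: 557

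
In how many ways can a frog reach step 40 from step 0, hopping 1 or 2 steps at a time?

Condition on the final move: it is a 1-step (f(n-1) ways to get there) or a 2-step (f(n-2) ways), so f(n) = f(n-1) + f(n-2), with f(1)=1, f(2)=2.
Building up term by term: f(1)=1, f(2)=2, f(3)=3, f(4)=5, f(5)=8, f(6)=13, f(7)=21, f(8)=34, f(9)=55, f(10)=89, f(11)=144, f(12)=233, f(13)=377, f(14)=610, f(15)=987, f(16)=1597, f(17)=2584, f(18)=4181, f(19)=6765, f(20)=10946, f(21)=17711, f(22)=28657, f(23)=46368, f(24)=75025, f(25)=121393, f(26)=196418, f(27)=317811, f(28)=514229, f(29)=832040, f(30)=1346269, f(31)=2178309, f(32)=3524578, f(33)=5702887, f(34)=9227465, f(35)=14930352, f(36)=24157817, f(37)=39088169, f(38)=63245986, f(39)=102334155, f(40)=165580141.

Final answer: 165580141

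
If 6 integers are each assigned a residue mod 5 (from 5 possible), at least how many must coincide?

There are 5 possible values for residue mod 5. With 6 integers and 5 categories, by pigeonhole: ceiling(6/5).

Final answer: 2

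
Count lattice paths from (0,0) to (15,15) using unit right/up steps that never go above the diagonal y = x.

Total monotonic paths to (15,15): C(30,15) = 155117520.
Paths that cross above y=x (reflection bijection): C(30,16) = 145422675.
Valid Dyck paths: 155117520 - 145422675.
(Equivalently, C_{15} = C(30,15)/16 = 155117520/16.)

Final answer: C_{15} = 9694845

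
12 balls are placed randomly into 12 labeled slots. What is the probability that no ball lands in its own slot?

D(n) = (n-1)(D(n-1) + D(n-2)), D(0)=1, D(1)=0.
Building up: D(2)=1, D(3)=2, D(4)=9, D(5)=44, D(6)=265, D(7)=1854, D(8)=14833, D(9)=133496, D(10)=1334961, D(11)=14684570, D(12)=176214841.
Total arrangements: 12! = 479001600.
Probability = D(12)/12! = 16019531/43545600.

Final answer: D(12)/12! = 176214841/479001600 = 0.367879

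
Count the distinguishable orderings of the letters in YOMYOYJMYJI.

Letters (I:1, J:2, M:2, O:2, Y:4). Total letters: 11.
Permutations = 11!/(4! x 2! x 2! x 2!).

Final answer: 207900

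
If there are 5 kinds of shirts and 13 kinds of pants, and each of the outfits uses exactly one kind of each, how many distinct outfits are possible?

By the multiplication principle: 5 x 13.

Final answer: 65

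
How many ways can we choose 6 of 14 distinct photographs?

C(14,6) = 14!/(6! x 8!).

Final answer: \binom{14}{6} = 3003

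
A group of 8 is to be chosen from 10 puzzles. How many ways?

C(10,8) = 10!/(8! x (10-8)!).

Final answer: C(10,8) = 45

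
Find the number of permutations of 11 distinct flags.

The number of ways to arrange 11 distinct objects is 11!.

Final answer: 11! = 39916800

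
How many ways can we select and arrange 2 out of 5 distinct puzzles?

P(5,2) = 5!/(5-2)! = 5!/3!.

Final answer: P(5,2) = 20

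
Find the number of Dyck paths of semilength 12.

Total monotonic paths to (12,12): C(24,12) = 2704156.
Reflecting each bad path at its first crossing gives a bijection with paths to (11,13): C(24,13) = 2496144.
Valid Dyck paths: 2704156 - 2496144.
(Equivalently, C_{12} = C(24,12)/13 = 2704156/13.)

Final answer: C_{12} = 208012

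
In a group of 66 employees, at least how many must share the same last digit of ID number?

There are 10 possible values for last digit of ID number. With 66 employees and 10 categories, by pigeonhole: ceiling(66/10).

Final answer: 7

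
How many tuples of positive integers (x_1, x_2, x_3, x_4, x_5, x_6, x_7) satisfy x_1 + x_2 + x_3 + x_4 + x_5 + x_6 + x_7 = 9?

Substitute x'_i = x_i - 1 (so x'_i >= 0). Then sum x'_i = 9 - 7 = 2.
Stars and bars: C(2+7-1, 7-1) = C(8,6).

Final answer: C(8,6) = 28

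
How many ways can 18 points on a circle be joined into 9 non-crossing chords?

This is a standard Catalan-number count: the answer is C_n. Here n = 18/2 = 9.
C_n = C(2n,n)/(n+1), so C_{9} = C(18,9)/10 = 48620/10.

Final answer: C_{9} = 4862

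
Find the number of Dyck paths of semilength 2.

Total monotonic paths to (2,2): C(4,2) = 6.
By the reflection principle, paths that go above the diagonal number C(4,3) = 4.
Valid Dyck paths: 6 - 4.
(These counts are the Catalan numbers.)

Final answer: C_{2} = 2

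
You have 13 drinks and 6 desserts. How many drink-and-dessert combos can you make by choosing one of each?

By the multiplication principle: 13 x 6.

Final answer: 78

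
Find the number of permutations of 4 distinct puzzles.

The number of ways to arrange 4 distinct objects is 4!.

Final answer: 4! = 24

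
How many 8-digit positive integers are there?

These are the integers in [10^7, 10^8), so the count is 10^8 - 10^7 = 9 x 10^7.

Final answer: 90000000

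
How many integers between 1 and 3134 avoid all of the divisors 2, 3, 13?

|div by 2|=1567, |div by 3|=1044, |div by 13|=241.
|div by 2&3|=522, |div by 2&13|=120, |div by 3&13|=80, |div by all|=40.
By inclusion-exclusion, divisible by at least one: 1567+1044+241-522-120-80+40 = 2170.
Not divisible by any: 3134 - 2170.

Final answer: 964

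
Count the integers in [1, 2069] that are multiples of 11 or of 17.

Multiples of 11: 188. Multiples of 17: 121. Of both (lcm=187): 11.
By inclusion-exclusion: 188 + 121 - 11.

Final answer: 298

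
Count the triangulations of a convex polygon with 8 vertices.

The structures are counted by the Catalan number C_n. Here n = 8 - 2 = 6.
C_n = C(2n,n) - C(2n,n+1), so C_{6} = C(12,6) - C(12,7) = 924 - 792.

Final answer: C_{6} = 132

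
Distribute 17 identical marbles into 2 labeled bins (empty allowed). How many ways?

Stars and bars: C(n+k-1, k-1) = C(18,1).

Final answer: C(18,1) = 18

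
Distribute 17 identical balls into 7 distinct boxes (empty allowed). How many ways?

Stars and bars: C(n+k-1, k-1) = C(23,6).

Final answer: C(23,6) = 100947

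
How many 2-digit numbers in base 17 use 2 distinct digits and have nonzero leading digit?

The leading digit has 16 choices (anything but zero); the next has 16 (anything but the first), then 15, and so on, one fewer each time.
Total: 16 x 16.

Final answer: 256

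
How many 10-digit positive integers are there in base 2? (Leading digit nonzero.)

These are the integers in [2^9, 2^10), so the count is 2^10 - 2^9 = 1 x 2^9.

Final answer: 512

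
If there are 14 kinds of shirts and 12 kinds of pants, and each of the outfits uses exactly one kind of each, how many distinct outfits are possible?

By the multiplication principle: 14 x 12.

Final answer: 168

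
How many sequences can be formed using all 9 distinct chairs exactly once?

The number of ways to arrange 9 distinct objects is 9!.

Final answer: 9! = 362880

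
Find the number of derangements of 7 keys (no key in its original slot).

Use the recurrence D(n) = (n-1)(D(n-1) + D(n-2)) with D(0)=1, D(1)=0.
D(2) = 1 x (0 + 1) = 1
D(3) = 2 x (1 + 0) = 2
D(4) = 3 x (2 + 1) = 9
D(5) = 4 x (9 + 2) = 44
D(6) = 5 x (44 + 9) = 265
D(7) = 6 x (D(6) + D(5)) = 6 x (265 + 44)

Final answer: D(7) = 1854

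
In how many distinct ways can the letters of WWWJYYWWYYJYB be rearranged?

Letters (B:1, J:2, W:5, Y:5). Total letters: 13.
Permutations = 13!/(5! x 5! x 2!).

Final answer: 216216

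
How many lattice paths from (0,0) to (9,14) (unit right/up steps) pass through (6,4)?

Paths (0,0)->(6,4): C(10,4) = 210.
Paths (6,4)->(9,14): C(13,10) = 286.
By multiplication principle: 210 x 286.

Final answer: 60060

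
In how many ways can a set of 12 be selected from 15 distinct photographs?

C(15,12) = 15!/(12! x 3!).

Final answer: \binom{15}{12} = 455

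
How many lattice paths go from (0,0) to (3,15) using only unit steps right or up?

Each path has 3 right steps and 15 up steps in some order (18 steps total).
Choose which 15 of the 18 steps are up: C(18,15).

Final answer: C(18,15) = 816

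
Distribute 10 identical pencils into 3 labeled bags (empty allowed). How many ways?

Stars and bars: C(n+k-1, k-1) = C(12,2).

Final answer: C(12,2) = 66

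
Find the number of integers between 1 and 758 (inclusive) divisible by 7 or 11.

Multiples of 7: 108. Multiples of 11: 68. Of both (lcm=77): 9.
By inclusion-exclusion: 108 + 68 - 9.

Final answer: 167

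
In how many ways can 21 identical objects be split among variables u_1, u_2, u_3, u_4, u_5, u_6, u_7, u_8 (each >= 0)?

Stars and bars with 21 stars and 7 bars:
C(21+8-1, 8-1) = C(28,7).

Final answer: C(28,7) = 1184040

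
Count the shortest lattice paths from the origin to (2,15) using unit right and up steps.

Each path has 2 right steps and 15 up steps in some order (17 steps total).
Choose which 15 of the 17 steps are up: C(17,15).

Final answer: C(17,15) = 136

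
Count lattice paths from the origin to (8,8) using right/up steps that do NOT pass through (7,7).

Total paths to (8,8): C(16,8) = 12870.
Paths through (7,7): C(14,7) x C(2,1) = 6864.
Avoiding (7,7): 12870 - 6864.

Final answer: 6006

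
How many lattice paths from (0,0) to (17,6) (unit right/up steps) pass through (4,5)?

Paths (0,0)->(4,5): C(9,5) = 126.
Paths (4,5)->(17,6): C(14,1) = 14.
By multiplication principle: 126 x 14.

Final answer: 1764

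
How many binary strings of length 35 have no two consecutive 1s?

Classify by the final bit: ...0 gives a(n-1) strings, ...01 gives a(n-2) strings. Thus a(n) = a(n-1) + a(n-2) with a(1)=2, a(2)=3.
Iterating the recurrence: a(1)=2, a(2)=3, a(3)=5, a(4)=8, a(5)=13, a(6)=21, a(7)=34, a(8)=55, a(9)=89, a(10)=144, a(11)=233, a(12)=377, a(13)=610, a(14)=987, a(15)=1597, a(16)=2584, a(17)=4181, a(18)=6765, a(19)=10946, a(20)=17711, a(21)=28657, a(22)=46368, a(23)=75025, a(24)=121393, a(25)=196418, a(26)=317811, a(27)=514229, a(28)=832040, a(29)=1346269, a(30)=2178309, a(31)=3524578, a(32)=5702887, a(33)=9227465, a(34)=14930352, a(35)=24157817.

Final answer: 24157817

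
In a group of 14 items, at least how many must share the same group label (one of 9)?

There are 9 possible values for group label (one of 9). With 14 items and 9 categories, by pigeonhole: ceiling(14/9).

Final answer: 2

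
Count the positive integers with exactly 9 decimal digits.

First digit: 9 choices (1-9). Each of the remaining 8 digits: 10 choices.
Total: 9 x 10^8.

Final answer: 900000000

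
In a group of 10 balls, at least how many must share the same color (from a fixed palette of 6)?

There are 6 possible values for color (from a fixed palette of 6). With 10 balls and 6 categories, by pigeonhole: ceiling(10/6).

Final answer: 2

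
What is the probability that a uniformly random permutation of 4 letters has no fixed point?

Derangements satisfy D(n) = (n-1)(D(n-1) + D(n-2)), starting from D(0)=1, D(1)=0.
Building up: D(2)=1, D(3)=2, D(4)=9.
Total arrangements: 4! = 24.
Probability = D(4)/4! = 3/8.

Final answer: D(4)/4! = 9/24 = 0.375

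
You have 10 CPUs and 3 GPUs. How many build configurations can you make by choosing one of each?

By the multiplication principle: 10 x 3.

Final answer: 30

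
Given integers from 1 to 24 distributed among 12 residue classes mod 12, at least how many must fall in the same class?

By pigeonhole with 24 objects and 12 categories: ceiling(24/12).

Final answer: 2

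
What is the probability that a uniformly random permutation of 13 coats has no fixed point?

Derangements satisfy D(n) = (n-1)(D(n-1) + D(n-2)), starting from D(0)=1, D(1)=0.
Building up: D(2)=1, D(3)=2, D(4)=9, D(5)=44, D(6)=265, D(7)=1854, D(8)=14833, D(9)=133496, D(10)=1334961, D(11)=14684570, D(12)=176214841, D(13)=2290792932.
Total arrangements: 13! = 6227020800.
Probability = D(13)/13! = 63633137/172972800.

Final answer: D(13)/13! = 2290792932/6227020800 = 0.367879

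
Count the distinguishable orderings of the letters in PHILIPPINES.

Letters (E:1, H:1, I:3, L:1, N:1, P:3, S:1). Total letters: 11.
Permutations = 11!/(3! x 3!).

Final answer: 1108800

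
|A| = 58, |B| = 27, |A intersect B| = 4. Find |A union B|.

|A union B| = |A| + |B| - |A intersect B| = 58 + 27 - 4.

Final answer: 81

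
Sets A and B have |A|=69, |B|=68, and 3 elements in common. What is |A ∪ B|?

|A union B| = |A| + |B| - |A intersect B| = 69 + 68 - 3.

Final answer: 134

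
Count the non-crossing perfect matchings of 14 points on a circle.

This is a standard Catalan-number count: the answer is C_n. Here n = 14/2 = 7.
C_n = (2n)!/(n!(n+1)!), so C_{7} = 14!/(7! x 8!) = C(14,7)/8 = 3432/8.

Final answer: C_{7} = 429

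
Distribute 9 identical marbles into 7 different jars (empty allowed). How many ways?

Stars and bars: C(n+k-1, k-1) = C(15,6).

Final answer: C(15,6) = 5005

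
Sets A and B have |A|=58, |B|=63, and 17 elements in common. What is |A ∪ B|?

|A union B| = |A| + |B| - |A intersect B| = 58 + 63 - 17.

Final answer: 104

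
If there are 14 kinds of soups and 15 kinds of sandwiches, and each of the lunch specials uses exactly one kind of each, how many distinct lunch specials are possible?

By the multiplication principle: 14 x 15.

Final answer: 210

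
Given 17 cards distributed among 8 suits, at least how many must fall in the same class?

By pigeonhole with 17 objects and 8 categories: ceiling(17/8).

Final answer: 3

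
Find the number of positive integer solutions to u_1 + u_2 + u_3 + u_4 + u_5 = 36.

Substitute u'_i = u_i - 1 (so u'_i >= 0). Then sum u'_i = 36 - 5 = 31.
Stars and bars: C(31+5-1, 5-1) = C(35,4).

Final answer: C(35,4) = 52360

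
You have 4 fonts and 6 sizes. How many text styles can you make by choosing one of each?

By the multiplication principle: 4 x 6.

Final answer: 24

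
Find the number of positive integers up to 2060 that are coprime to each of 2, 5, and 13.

|div by 2|=1030, |div by 5|=412, |div by 13|=158.
|div by 2&5|=206, |div by 2&13|=79, |div by 5&13|=31, |div by all|=15.
By inclusion-exclusion, divisible by at least one: 1030+412+158-206-79-31+15 = 1299.
Not divisible by any: 2060 - 1299.

Final answer: 761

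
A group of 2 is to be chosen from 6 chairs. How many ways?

C(6,2) = 6!/(2! x (6-2)!).

Final answer: C(6,2) = 15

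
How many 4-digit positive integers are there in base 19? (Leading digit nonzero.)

In base 19, the leading digit has 18 choices (1..18); each of the remaining 3 digits has 19 choices.
Total: 18 x 19^3.

Final answer: 123462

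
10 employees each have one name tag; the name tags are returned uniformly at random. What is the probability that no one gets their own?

Derangements satisfy D(n) = (n-1)(D(n-1) + D(n-2)), starting from D(0)=1, D(1)=0.
Building up: D(2)=1, D(3)=2, D(4)=9, D(5)=44, D(6)=265, D(7)=1854, D(8)=14833, D(9)=133496, D(10)=1334961.
Total arrangements: 10! = 3628800.
Probability = D(10)/10! = 16481/44800.

Final answer: D(10)/10! = 1334961/3628800 = 0.367879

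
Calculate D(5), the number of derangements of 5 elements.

Derangements satisfy D(n) = (n-1)(D(n-1) + D(n-2)), starting from D(0)=1, D(1)=0.
D(2) = 1 x (0 + 1) = 1
D(3) = 2 x (1 + 0) = 2
D(4) = 3 x (2 + 1) = 9
D(5) = 4 x (D(4) + D(3)) = 4 x (9 + 2)

Final answer: D(5) = 44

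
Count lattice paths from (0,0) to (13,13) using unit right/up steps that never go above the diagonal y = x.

Total monotonic paths to (13,13): C(26,13) = 10400600.
By the reflection principle, paths that go above the diagonal number C(26,14) = 9657700.
Valid Dyck paths: 10400600 - 9657700.
(This is the Catalan number C_{13}.)

Final answer: C_{13} = 742900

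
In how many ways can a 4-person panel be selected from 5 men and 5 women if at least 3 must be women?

Sum over valid woman counts:
C(5,3)C(5,1) = 50
C(5,4)C(5,0) = 5
Total: 50 + 5.

Final answer: 55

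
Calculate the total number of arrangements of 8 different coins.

The number of ways to arrange 8 distinct objects is 8!.

Final answer: 8! = 40320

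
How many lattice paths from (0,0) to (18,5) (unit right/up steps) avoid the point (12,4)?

Total paths to (18,5): C(23,5) = 33649.
Paths through (12,4): C(16,4) x C(7,1) = 12740.
Avoiding (12,4): 33649 - 12740.

Final answer: 20909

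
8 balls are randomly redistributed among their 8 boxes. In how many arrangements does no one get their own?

Use the recurrence D(n) = (n-1)(D(n-1) + D(n-2)) with D(0)=1, D(1)=0.
D(2) = 1 x (0 + 1) = 1
D(3) = 2 x (1 + 0) = 2
D(4) = 3 x (2 + 1) = 9
D(5) = 4 x (9 + 2) = 44
D(6) = 5 x (44 + 9) = 265
D(7) = 6 x (265 + 44) = 1854
D(8) = 7 x (D(7) + D(6)) = 7 x (1854 + 265)

Final answer: D(8) = 14833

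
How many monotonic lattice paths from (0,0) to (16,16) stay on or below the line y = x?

Total monotonic paths to (16,16): C(32,16) = 601080390.
By the reflection principle, paths that go above the diagonal number C(32,17) = 565722720.
Valid Dyck paths: 601080390 - 565722720.
(These counts are the Catalan numbers.)

Final answer: C_{16} = 35357670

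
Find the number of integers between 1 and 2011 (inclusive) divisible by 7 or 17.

Multiples of 7: 287. Multiples of 17: 118. Of both (lcm=119): 16.
By inclusion-exclusion: 287 + 118 - 16.

Final answer: 389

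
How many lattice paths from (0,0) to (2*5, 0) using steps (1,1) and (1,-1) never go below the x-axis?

Total monotonic paths to (5,5): C(10,5) = 252.
Paths that cross above y=x (reflection bijection): C(10,6) = 210.
Valid Dyck paths: 252 - 210.
(This is the Catalan number C_{5}.)

Final answer: C_{5} = 42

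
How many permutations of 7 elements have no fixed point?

Derangements satisfy D(n) = (n-1)(D(n-1) + D(n-2)), starting from D(0)=1, D(1)=0.
D(2) = 1 x (0 + 1) = 1
D(3) = 2 x (1 + 0) = 2
D(4) = 3 x (2 + 1) = 9
D(5) = 4 x (9 + 2) = 44
D(6) = 5 x (44 + 9) = 265
D(7) = 6 x (D(6) + D(5)) = 6 x (265 + 44)

Final answer: D(7) = 1854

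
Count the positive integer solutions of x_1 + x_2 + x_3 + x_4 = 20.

Substitute x'_i = x_i - 1 (so x'_i >= 0). Then sum x'_i = 20 - 4 = 16.
Stars and bars: C(16+4-1, 4-1) = C(19,3).

Final answer: C(19,3) = 969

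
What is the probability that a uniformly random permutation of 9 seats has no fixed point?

Use the recurrence D(n) = (n-1)(D(n-1) + D(n-2)) with D(0)=1, D(1)=0.
Building up: D(2)=1, D(3)=2, D(4)=9, D(5)=44, D(6)=265, D(7)=1854, D(8)=14833, D(9)=133496.
Total arrangements: 9! = 362880.
Probability = D(9)/9! = 16687/45360.

Final answer: D(9)/9! = 133496/362880 = 0.367879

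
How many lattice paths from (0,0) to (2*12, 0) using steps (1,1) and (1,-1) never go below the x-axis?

Total monotonic paths to (12,12): C(24,12) = 2704156.
By the reflection principle, paths that go above the diagonal number C(24,13) = 2496144.
Valid Dyck paths: 2704156 - 2496144.
(These counts are the Catalan numbers.)

Final answer: C_{12} = 208012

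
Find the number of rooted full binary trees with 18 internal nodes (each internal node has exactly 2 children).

This is a standard Catalan-number count: the answer is C_n. Here n = 18.
C_n = C(2n,n)/(n+1), so C_{18} = C(36,18)/19 = 9075135300/19.

Final answer: C_{18} = 477638700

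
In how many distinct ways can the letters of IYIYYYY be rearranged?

Letters (I:2, Y:5). Total letters: 7.
Permutations = 7!/(5! x 2!).

Final answer: 21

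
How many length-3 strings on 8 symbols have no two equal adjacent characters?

First character: 8 choices. Each subsequent: 7 choices (must differ from the previous one).
Total: 8 x 7^2.

Final answer: 8 x 7^{2} = 392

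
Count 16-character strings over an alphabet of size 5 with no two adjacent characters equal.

First character: 5 choices. Each subsequent: 4 choices (must differ from the previous one).
Total: 5 x 4^15.

Final answer: 5 x 4^{15} = 5368709120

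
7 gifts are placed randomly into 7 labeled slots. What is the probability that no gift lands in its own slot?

Use the recurrence D(n) = (n-1)(D(n-1) + D(n-2)) with D(0)=1, D(1)=0.
Building up: D(2)=1, D(3)=2, D(4)=9, D(5)=44, D(6)=265, D(7)=1854.
Total arrangements: 7! = 5040.
Probability = D(7)/7! = 103/280.

Final answer: D(7)/7! = 1854/5040 = 0.367857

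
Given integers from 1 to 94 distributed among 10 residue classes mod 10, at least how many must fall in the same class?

By pigeonhole with 94 objects and 10 categories: ceiling(94/10).

Final answer: 10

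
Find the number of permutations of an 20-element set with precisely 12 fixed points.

Choose which 12 elements are fixed: C(20,12) = 125970.
Derange the remaining 8 using D(j) = (j-1)(D(j-1) + D(j-2)), D(0)=1, D(1)=0: D(2)=1, D(3)=2, D(4)=9, D(5)=44, D(6)=265, D(7)=1854, D(8)=14833.
Total: 125970 x 14833.

Final answer: C(20,12) D(8) = 1868513010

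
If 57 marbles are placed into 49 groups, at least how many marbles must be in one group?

By the pigeonhole principle: ceiling(57/49).

Final answer: 2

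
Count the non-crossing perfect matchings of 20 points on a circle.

The structures are counted by the Catalan number C_n. Here n = 20/2 = 10.
C_n = (2n)!/(n!(n+1)!), so C_{10} = 20!/(10! x 11!) = C(20,10)/11 = 184756/11.

Final answer: C_{10} = 16796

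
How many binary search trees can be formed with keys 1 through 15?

This is a standard Catalan-number count: the answer is C_n. Here n = 15.
C_n = C(2n,n) - C(2n,n+1), so C_{15} = C(30,15) - C(30,16) = 155117520 - 145422675.

Final answer: C_{15} = 9694845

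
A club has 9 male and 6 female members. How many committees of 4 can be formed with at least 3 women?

Sum over valid woman counts:
C(6,3)C(9,1) = 180
C(6,4)C(9,0) = 15
Total: 180 + 15.

Final answer: 195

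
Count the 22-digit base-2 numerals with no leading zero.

These are the integers in [2^21, 2^22), so the count is 2^22 - 2^21 = 1 x 2^21.

Final answer: 2097152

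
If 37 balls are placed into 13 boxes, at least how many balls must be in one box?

By the pigeonhole principle: ceiling(37/13).

Final answer: 3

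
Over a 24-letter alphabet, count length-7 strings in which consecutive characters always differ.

First character: 24 choices. Each subsequent: 23 choices (must differ from the previous one).
Total: 24 x 23^6.

Final answer: 24 x 23^{6} = 3552861336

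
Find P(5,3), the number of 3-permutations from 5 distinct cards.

P(5,3) = 5!/(5-3)! = 5!/2!.

Final answer: P(5,3) = 60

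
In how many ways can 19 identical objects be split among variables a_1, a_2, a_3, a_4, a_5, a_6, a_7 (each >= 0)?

Stars and bars with 19 stars and 6 bars:
C(19+7-1, 7-1) = C(25,6).

Final answer: C(25,6) = 177100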